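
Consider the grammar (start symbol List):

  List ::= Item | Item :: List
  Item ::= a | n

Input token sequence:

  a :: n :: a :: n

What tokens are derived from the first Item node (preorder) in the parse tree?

[List [Item a] :: [List [Item n] :: [List [Item a] :: [List [Item n]]]]]

a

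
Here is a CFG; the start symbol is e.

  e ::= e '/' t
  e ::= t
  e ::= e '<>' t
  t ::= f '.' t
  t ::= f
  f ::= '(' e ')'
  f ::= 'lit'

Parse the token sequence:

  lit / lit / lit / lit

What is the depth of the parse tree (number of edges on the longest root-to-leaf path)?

[e [e [e [e [t [f lit]]] / [t [f lit]]] / [t [f lit]]] / [t [f lit]]]

6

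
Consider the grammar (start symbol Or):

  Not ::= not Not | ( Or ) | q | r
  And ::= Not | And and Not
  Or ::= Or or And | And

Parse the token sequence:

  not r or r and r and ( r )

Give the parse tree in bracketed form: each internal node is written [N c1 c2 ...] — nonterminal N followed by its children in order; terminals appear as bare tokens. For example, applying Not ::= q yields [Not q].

Or
Or or And
And or And
Not or And
not Not or And
not r or And
not r or And and Not
not r or And and Not and Not
not r or Not and Not and Not
not r or r and Not and Not
not r or r and r and Not
not r or r and r and ( Or )
not r or r and r and ( And )
not r or r and r and ( Not )
not r or r and r and ( r )

[Or [Or [And [Not not [Not r]]]] or [And [And [And [Not r]] and [Not r]] and [Not ( [Or [And [Not r]]] )]]]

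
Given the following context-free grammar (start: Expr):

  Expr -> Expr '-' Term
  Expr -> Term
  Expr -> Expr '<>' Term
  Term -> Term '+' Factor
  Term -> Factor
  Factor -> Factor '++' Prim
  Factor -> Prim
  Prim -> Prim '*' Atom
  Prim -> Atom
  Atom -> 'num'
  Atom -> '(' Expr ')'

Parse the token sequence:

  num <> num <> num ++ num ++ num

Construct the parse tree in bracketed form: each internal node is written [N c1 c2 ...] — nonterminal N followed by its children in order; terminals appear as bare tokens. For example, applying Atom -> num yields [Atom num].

[Expr [Expr [Expr [Term [Factor [Prim [Atom num]]]]] <> [Term [Factor [Prim [Atom num]]]]] <> [Term [Factor [Factor [Factor [Prim [Atom num]]] ++ [Prim [Atom num]]] ++ [Prim [Atom num]]]]]

Expr
Expr <> Term
Expr <> Term <> Term
Term <> Term <> Term
Factor <> Term <> Term
Prim <> Term <> Term
Atom <> Term <> Term
num <> Term <> Term
num <> Factor <> Term
num <> Prim <> Term
num <> Atom <> Term
num <> num <> Term
num <> num <> Factor
num <> num <> Factor ++ Prim
num <> num <> Factor ++ Prim ++ Prim
num <> num <> Prim ++ Prim ++ Prim
num <> num <> Atom ++ Prim ++ Prim
num <> num <> num ++ Prim ++ Prim
num <> num <> num ++ Atom ++ Prim
num <> num <> num ++ num ++ Prim
num <> num <> num ++ num ++ Atom
num <> num <> num ++ num ++ num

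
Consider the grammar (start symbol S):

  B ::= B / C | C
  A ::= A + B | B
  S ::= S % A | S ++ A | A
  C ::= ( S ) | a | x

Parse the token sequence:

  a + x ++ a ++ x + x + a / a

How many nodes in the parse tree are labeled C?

[S [S [S [A [A [B [C a]]] + [B [C x]]]] ++ [A [B [C a]]]] ++ [A [A [A [B [C x]]] + [B [C x]]] + [B [B [C a]] / [C a]]]]

7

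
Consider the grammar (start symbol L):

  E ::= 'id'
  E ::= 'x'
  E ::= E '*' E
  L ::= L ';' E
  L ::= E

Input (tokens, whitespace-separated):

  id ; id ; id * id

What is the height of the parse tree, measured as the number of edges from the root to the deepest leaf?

4

[L [L [L [E id]] ; [E id]] ; [E [E id] * [E id]]]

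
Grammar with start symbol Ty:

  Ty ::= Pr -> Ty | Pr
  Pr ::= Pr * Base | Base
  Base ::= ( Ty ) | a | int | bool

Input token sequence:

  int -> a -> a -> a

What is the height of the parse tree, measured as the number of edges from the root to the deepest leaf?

6

[Ty [Pr [Base int]] -> [Ty [Pr [Base a]] -> [Ty [Pr [Base a]] -> [Ty [Pr [Base a]]]]]]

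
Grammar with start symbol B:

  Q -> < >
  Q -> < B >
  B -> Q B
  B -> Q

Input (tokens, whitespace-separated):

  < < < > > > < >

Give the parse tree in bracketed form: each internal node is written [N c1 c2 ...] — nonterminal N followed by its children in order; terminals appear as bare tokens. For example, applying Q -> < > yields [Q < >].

B
Q B
< B > B
< Q > B
< < B > > B
< < Q > > B
< < < > > > B
< < < > > > Q
< < < > > > < >

[B [Q < [B [Q < [B [Q < >]] >]] >] [B [Q < >]]]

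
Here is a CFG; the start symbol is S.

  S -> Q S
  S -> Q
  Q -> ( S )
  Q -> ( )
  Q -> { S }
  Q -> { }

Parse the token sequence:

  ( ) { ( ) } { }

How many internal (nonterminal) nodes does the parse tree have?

8

[S [Q ( )] [S [Q { [S [Q ( )]] }] [S [Q { }]]]]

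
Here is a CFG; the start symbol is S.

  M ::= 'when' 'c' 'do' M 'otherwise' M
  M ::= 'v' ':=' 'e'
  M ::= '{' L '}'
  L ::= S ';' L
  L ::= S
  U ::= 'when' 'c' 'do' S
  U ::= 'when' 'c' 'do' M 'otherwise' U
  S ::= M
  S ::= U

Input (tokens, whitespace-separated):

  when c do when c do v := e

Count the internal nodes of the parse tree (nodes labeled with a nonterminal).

6

[S [U when c do [S [U when c do [S [M v := e]]]]]]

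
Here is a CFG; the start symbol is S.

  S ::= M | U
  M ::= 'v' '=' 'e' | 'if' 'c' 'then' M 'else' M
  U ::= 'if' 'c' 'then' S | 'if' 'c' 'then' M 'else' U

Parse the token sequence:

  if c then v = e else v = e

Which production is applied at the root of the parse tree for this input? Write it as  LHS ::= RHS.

[S [M if c then [M v = e] else [M v = e]]]

S ::= M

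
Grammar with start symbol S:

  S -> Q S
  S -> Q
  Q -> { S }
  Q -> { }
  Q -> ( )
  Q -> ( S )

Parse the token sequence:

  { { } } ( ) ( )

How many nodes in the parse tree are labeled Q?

[S [Q { [S [Q { }]] }] [S [Q ( )] [S [Q ( )]]]]

4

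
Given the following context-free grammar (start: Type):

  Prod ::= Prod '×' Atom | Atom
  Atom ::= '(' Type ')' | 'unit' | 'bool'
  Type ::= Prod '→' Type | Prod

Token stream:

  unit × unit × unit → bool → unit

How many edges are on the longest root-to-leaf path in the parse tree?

5

[Type [Prod [Prod [Prod [Atom unit]] × [Atom unit]] × [Atom unit]] → [Type [Prod [Atom bool]] → [Type [Prod [Atom unit]]]]]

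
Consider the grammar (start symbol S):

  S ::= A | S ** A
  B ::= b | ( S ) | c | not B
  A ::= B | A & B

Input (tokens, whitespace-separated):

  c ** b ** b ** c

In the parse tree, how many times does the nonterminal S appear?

[S [S [S [S [A [B c]]] ** [A [B b]]] ** [A [B b]]] ** [A [B c]]]

4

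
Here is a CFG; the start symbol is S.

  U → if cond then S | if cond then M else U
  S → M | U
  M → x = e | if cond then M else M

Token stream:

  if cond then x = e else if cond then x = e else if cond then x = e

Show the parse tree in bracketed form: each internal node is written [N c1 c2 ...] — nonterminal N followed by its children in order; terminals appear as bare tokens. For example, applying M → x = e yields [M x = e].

S
U
if cond then M else U
if cond then x = e else U
if cond then x = e else if cond then M else U
if cond then x = e else if cond then x = e else U
if cond then x = e else if cond then x = e else if cond then S
if cond then x = e else if cond then x = e else if cond then M
if cond then x = e else if cond then x = e else if cond then x = e

[S [U if cond then [M x = e] else [U if cond then [M x = e] else [U if cond then [S [M x = e]]]]]]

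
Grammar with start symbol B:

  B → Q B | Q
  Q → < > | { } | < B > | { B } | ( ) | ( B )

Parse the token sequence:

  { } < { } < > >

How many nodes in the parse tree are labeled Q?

[B [Q { }] [B [Q < [B [Q { }] [B [Q < >]]] >]]]

4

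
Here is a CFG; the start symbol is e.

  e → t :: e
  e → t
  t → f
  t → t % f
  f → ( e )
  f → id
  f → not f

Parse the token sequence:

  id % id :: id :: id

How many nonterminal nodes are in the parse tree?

11

[e [t [t [f id]] % [f id]] :: [e [t [f id]] :: [e [t [f id]]]]]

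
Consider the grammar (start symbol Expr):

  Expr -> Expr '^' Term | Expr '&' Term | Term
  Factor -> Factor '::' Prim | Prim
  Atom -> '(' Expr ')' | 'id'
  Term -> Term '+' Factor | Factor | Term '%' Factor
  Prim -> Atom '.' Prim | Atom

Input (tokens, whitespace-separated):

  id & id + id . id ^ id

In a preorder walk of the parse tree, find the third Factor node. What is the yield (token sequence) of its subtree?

[Expr [Expr [Expr [Term [Factor [Prim [Atom id]]]]] & [Term [Term [Factor [Prim [Atom id]]]] + [Factor [Prim [Atom id] . [Prim [Atom id]]]]]] ^ [Term [Factor [Prim [Atom id]]]]]

id . id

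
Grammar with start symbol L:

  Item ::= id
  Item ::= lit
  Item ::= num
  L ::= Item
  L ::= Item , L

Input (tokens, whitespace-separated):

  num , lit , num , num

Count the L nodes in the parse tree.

4

[L [Item num] , [L [Item lit] , [L [Item num] , [L [Item num]]]]]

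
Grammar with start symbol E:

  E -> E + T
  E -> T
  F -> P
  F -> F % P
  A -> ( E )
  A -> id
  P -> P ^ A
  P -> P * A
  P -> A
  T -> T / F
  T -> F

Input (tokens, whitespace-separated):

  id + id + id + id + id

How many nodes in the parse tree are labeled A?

5

[E [E [E [E [E [T [F [P [A id]]]]] + [T [F [P [A id]]]]] + [T [F [P [A id]]]]] + [T [F [P [A id]]]]] + [T [F [P [A id]]]]]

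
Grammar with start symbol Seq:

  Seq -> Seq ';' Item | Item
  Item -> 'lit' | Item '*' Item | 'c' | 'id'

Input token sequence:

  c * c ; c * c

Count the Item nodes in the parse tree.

6

[Seq [Seq [Item [Item c] * [Item c]]] ; [Item [Item c] * [Item c]]]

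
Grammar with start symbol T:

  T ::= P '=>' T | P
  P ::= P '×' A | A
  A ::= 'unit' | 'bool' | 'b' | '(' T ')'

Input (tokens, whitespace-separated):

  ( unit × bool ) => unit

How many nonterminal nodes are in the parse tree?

[T [P [A ( [T [P [P [A unit]] × [A bool]]] )]] => [T [P [A unit]]]]

11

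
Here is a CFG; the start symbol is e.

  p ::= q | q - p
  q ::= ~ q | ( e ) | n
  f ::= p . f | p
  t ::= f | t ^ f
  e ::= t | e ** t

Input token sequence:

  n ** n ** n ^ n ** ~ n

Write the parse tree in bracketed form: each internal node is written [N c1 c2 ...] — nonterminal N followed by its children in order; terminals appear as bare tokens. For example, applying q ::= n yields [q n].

[e [e [e [e [t [f [p [q n]]]]] ** [t [f [p [q n]]]]] ** [t [t [f [p [q n]]]] ^ [f [p [q n]]]]] ** [t [f [p [q ~ [q n]]]]]]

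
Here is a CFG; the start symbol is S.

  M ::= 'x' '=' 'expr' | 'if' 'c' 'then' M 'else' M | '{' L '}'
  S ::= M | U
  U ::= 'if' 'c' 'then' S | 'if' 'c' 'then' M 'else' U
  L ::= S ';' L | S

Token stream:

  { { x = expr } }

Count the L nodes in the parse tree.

[S [M { [L [S [M { [L [S [M x = expr]]] }]]] }]]

2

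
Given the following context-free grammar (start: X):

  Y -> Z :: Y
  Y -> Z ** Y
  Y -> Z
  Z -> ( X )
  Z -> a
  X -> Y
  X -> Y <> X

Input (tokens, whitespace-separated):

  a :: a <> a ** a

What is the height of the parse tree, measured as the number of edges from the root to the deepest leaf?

[X [Y [Z a] :: [Y [Z a]]] <> [X [Y [Z a] ** [Y [Z a]]]]]

5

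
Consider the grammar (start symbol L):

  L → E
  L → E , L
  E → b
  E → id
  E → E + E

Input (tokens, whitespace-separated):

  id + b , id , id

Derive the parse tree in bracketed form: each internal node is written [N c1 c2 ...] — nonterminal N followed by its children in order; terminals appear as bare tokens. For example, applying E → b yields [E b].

L
E , L
E + E , L
id + E , L
id + b , L
id + b , E , L
id + b , id , L
id + b , id , E
id + b , id , id

[L [E [E id] + [E b]] , [L [E id] , [L [E id]]]]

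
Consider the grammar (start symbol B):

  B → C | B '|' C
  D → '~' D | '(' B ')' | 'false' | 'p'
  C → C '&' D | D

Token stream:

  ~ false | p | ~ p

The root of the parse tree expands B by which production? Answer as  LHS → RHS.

B → B '|' C

[B [B [B [C [D ~ [D false]]]] | [C [D p]]] | [C [D ~ [D p]]]]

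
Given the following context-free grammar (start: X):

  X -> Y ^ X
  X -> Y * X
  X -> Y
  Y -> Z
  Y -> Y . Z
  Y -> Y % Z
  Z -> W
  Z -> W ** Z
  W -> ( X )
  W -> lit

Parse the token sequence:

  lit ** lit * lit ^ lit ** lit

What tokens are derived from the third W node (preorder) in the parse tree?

lit

[X [Y [Z [W lit] ** [Z [W lit]]]] * [X [Y [Z [W lit]]] ^ [X [Y [Z [W lit] ** [Z [W lit]]]]]]]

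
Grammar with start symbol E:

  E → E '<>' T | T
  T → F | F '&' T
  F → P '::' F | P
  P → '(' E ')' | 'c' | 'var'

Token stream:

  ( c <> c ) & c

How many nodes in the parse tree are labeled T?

[E [T [F [P ( [E [E [T [F [P c]]]] <> [T [F [P c]]]] )]] & [T [F [P c]]]]]

4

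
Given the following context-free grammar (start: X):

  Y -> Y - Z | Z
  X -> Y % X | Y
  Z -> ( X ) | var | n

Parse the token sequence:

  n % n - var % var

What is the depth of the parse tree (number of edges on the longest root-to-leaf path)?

5

[X [Y [Z n]] % [X [Y [Y [Z n]] - [Z var]] % [X [Y [Z var]]]]]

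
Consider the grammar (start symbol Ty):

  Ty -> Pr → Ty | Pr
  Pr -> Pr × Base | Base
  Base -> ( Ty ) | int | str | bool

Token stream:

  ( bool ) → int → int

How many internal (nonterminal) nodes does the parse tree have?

12

[Ty [Pr [Base ( [Ty [Pr [Base bool]]] )]] → [Ty [Pr [Base int]] → [Ty [Pr [Base int]]]]]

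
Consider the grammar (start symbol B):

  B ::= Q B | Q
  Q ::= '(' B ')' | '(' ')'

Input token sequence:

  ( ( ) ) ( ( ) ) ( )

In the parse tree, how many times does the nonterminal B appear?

[B [Q ( [B [Q ( )]] )] [B [Q ( [B [Q ( )]] )] [B [Q ( )]]]]

5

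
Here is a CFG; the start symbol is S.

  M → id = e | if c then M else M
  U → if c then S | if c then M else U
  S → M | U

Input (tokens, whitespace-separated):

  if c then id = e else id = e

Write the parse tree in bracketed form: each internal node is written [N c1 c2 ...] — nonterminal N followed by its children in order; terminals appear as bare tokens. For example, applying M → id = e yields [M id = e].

[S [M if c then [M id = e] else [M id = e]]]

S
M
if c then M else M
if c then id = e else M
if c then id = e else id = e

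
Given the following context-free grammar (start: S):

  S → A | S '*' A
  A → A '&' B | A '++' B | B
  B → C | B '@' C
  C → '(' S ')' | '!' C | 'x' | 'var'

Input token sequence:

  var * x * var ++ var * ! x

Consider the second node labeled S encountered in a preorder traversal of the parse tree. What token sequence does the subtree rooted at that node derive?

var * x * var ++ var

[S [S [S [S [A [B [C var]]]] * [A [B [C x]]]] * [A [A [B [C var]]] ++ [B [C var]]]] * [A [B [C ! [C x]]]]]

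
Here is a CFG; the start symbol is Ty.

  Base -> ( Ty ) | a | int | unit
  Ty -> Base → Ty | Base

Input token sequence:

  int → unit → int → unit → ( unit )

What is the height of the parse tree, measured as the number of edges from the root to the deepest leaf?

[Ty [Base int] → [Ty [Base unit] → [Ty [Base int] → [Ty [Base unit] → [Ty [Base ( [Ty [Base unit]] )]]]]]]

8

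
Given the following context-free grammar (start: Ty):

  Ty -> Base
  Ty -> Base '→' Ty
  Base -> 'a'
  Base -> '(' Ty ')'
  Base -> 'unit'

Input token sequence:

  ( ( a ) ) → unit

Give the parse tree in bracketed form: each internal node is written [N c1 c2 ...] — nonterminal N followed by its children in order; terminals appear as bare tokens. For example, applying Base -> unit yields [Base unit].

[Ty [Base ( [Ty [Base ( [Ty [Base a]] )]] )] → [Ty [Base unit]]]

Ty
Base → Ty
( Ty ) → Ty
( Base ) → Ty
( ( Ty ) ) → Ty
( ( Base ) ) → Ty
( ( a ) ) → Ty
( ( a ) ) → Base
( ( a ) ) → unit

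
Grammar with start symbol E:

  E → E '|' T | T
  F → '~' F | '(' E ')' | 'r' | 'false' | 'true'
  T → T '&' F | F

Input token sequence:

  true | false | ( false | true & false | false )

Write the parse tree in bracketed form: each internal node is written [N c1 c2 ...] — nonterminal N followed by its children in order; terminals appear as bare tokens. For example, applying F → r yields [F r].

[E [E [E [T [F true]]] | [T [F false]]] | [T [F ( [E [E [E [T [F false]]] | [T [T [F true]] & [F false]]] | [T [F false]]] )]]]

E
E | T
E | T | T
T | T | T
F | T | T
true | T | T
true | F | T
true | false | T
true | false | F
true | false | ( E )
true | false | ( E | T )
true | false | ( E | T | T )
true | false | ( T | T | T )
true | false | ( F | T | T )
true | false | ( false | T | T )
true | false | ( false | T & F | T )
true | false | ( false | F & F | T )
true | false | ( false | true & F | T )
true | false | ( false | true & false | T )
true | false | ( false | true & false | F )
true | false | ( false | true & false | false )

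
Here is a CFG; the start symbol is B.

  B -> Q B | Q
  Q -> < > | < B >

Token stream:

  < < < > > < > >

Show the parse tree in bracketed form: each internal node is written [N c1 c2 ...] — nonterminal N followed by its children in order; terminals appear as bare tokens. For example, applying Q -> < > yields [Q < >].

[B [Q < [B [Q < [B [Q < >]] >] [B [Q < >]]] >]]

B
Q
< B >
< Q B >
< < B > B >
< < Q > B >
< < < > > B >
< < < > > Q >
< < < > > < > >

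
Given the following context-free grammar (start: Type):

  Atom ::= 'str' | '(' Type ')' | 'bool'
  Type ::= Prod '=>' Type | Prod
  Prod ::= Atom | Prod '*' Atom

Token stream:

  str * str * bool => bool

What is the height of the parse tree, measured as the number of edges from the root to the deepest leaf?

5

[Type [Prod [Prod [Prod [Atom str]] * [Atom str]] * [Atom bool]] => [Type [Prod [Atom bool]]]]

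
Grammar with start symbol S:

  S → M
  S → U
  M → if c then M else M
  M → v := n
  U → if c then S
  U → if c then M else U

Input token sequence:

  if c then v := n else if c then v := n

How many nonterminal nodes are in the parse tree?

[S [U if c then [M v := n] else [U if c then [S [M v := n]]]]]

6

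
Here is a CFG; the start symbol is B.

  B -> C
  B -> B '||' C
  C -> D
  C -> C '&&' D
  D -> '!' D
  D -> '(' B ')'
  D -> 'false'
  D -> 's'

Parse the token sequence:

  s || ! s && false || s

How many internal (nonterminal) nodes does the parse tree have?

12

[B [B [B [C [D s]]] || [C [C [D ! [D s]]] && [D false]]] || [C [D s]]]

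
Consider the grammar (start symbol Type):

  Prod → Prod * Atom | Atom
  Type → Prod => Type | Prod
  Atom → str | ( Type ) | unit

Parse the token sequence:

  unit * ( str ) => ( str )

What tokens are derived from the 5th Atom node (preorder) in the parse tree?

str

[Type [Prod [Prod [Atom unit]] * [Atom ( [Type [Prod [Atom str]]] )]] => [Type [Prod [Atom ( [Type [Prod [Atom str]]] )]]]]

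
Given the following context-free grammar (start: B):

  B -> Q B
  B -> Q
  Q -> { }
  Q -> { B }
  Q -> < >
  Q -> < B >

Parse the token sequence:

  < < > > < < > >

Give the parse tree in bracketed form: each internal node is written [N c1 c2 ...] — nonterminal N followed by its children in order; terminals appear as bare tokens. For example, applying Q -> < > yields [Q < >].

[B [Q < [B [Q < >]] >] [B [Q < [B [Q < >]] >]]]

B
Q B
< B > B
< Q > B
< < > > B
< < > > Q
< < > > < B >
< < > > < Q >
< < > > < < > >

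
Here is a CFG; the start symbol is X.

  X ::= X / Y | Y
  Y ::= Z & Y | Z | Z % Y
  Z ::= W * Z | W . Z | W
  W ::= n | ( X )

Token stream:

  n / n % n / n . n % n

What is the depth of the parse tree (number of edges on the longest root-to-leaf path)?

6

[X [X [X [Y [Z [W n]]]] / [Y [Z [W n]] % [Y [Z [W n]]]]] / [Y [Z [W n] . [Z [W n]]] % [Y [Z [W n]]]]]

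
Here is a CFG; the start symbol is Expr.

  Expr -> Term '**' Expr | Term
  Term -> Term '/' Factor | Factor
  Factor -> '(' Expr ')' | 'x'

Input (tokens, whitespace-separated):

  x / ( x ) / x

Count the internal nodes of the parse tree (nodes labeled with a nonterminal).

[Expr [Term [Term [Term [Factor x]] / [Factor ( [Expr [Term [Factor x]]] )]] / [Factor x]]]

10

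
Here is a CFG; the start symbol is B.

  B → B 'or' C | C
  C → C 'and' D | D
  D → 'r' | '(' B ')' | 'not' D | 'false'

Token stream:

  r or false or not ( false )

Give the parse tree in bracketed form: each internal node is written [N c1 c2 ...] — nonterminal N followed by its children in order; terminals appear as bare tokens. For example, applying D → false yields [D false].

B
B or C
B or C or C
C or C or C
D or C or C
r or C or C
r or D or C
r or false or C
r or false or D
r or false or not D
r or false or not ( B )
r or false or not ( C )
r or false or not ( D )
r or false or not ( false )

[B [B [B [C [D r]]] or [C [D false]]] or [C [D not [D ( [B [C [D false]]] )]]]]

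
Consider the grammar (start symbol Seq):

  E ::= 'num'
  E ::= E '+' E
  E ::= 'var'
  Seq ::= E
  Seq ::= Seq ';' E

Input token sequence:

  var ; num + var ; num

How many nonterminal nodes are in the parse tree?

8

[Seq [Seq [Seq [E var]] ; [E [E num] + [E var]]] ; [E num]]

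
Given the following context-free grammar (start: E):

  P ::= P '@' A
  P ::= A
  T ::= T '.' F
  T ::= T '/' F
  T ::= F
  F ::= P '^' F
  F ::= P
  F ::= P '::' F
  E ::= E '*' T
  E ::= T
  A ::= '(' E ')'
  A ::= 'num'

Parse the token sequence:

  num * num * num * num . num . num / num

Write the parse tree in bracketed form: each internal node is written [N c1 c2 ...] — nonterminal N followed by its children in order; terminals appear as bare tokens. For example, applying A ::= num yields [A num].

[E [E [E [E [T [F [P [A num]]]]] * [T [F [P [A num]]]]] * [T [F [P [A num]]]]] * [T [T [T [T [F [P [A num]]]] . [F [P [A num]]]] . [F [P [A num]]]] / [F [P [A num]]]]]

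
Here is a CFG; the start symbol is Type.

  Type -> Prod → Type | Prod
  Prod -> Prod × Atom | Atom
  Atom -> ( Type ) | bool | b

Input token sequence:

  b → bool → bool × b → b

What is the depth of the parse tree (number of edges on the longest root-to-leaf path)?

[Type [Prod [Atom b]] → [Type [Prod [Atom bool]] → [Type [Prod [Prod [Atom bool]] × [Atom b]] → [Type [Prod [Atom b]]]]]]

6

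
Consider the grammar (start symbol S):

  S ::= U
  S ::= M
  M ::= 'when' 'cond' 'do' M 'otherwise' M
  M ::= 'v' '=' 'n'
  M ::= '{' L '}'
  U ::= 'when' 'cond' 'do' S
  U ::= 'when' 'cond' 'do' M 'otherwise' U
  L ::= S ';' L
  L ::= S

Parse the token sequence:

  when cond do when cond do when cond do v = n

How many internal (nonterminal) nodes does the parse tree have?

8

[S [U when cond do [S [U when cond do [S [U when cond do [S [M v = n]]]]]]]]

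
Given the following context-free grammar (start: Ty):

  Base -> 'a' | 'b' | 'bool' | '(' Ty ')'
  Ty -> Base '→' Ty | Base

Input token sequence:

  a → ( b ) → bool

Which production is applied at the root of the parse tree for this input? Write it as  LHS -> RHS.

Ty -> Base '→' Ty

[Ty [Base a] → [Ty [Base ( [Ty [Base b]] )] → [Ty [Base bool]]]]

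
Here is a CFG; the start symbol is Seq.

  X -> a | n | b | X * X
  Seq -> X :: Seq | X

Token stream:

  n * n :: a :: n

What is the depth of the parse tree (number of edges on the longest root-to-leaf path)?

4

[Seq [X [X n] * [X n]] :: [Seq [X a] :: [Seq [X n]]]]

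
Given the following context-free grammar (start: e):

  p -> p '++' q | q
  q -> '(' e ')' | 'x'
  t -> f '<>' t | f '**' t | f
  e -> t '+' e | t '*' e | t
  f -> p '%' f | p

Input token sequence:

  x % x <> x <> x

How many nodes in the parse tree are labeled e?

[e [t [f [p [q x]] % [f [p [q x]]]] <> [t [f [p [q x]]] <> [t [f [p [q x]]]]]]]

1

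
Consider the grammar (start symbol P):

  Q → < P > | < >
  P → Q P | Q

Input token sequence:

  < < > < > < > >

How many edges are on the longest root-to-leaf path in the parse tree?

6

[P [Q < [P [Q < >] [P [Q < >] [P [Q < >]]]] >]]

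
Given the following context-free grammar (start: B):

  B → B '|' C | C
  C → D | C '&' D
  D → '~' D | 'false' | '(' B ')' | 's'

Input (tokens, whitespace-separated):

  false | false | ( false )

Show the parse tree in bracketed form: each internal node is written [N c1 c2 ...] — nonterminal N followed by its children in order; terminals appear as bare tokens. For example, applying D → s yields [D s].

[B [B [B [C [D false]]] | [C [D false]]] | [C [D ( [B [C [D false]]] )]]]

B
B | C
B | C | C
C | C | C
D | C | C
false | C | C
false | D | C
false | false | C
false | false | D
false | false | ( B )
false | false | ( C )
false | false | ( D )
false | false | ( false )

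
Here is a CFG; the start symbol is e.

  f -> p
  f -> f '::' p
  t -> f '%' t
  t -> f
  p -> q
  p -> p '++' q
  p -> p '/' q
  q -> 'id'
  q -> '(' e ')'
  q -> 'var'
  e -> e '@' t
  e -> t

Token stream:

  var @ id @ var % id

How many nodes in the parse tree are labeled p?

4

[e [e [e [t [f [p [q var]]]]] @ [t [f [p [q id]]]]] @ [t [f [p [q var]]] % [t [f [p [q id]]]]]]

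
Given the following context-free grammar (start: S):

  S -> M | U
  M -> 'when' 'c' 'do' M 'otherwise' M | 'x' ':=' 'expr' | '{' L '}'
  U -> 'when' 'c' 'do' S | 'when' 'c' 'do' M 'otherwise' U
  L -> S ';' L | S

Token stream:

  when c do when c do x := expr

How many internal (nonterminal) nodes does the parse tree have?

[S [U when c do [S [U when c do [S [M x := expr]]]]]]

6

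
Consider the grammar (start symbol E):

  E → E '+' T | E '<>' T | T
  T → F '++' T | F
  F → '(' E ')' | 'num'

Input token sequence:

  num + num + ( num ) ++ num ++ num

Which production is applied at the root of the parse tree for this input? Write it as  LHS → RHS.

[E [E [E [T [F num]]] + [T [F num]]] + [T [F ( [E [T [F num]]] )] ++ [T [F num] ++ [T [F num]]]]]

E → E '+' T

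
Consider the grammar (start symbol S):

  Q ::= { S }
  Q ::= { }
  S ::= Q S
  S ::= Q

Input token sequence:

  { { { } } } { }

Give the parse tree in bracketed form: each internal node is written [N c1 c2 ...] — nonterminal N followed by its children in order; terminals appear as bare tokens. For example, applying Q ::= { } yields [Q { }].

[S [Q { [S [Q { [S [Q { }]] }]] }] [S [Q { }]]]

S
Q S
{ S } S
{ Q } S
{ { S } } S
{ { Q } } S
{ { { } } } S
{ { { } } } Q
{ { { } } } { }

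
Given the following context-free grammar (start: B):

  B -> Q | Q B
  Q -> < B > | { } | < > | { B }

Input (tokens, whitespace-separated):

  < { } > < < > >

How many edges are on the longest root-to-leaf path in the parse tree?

[B [Q < [B [Q { }]] >] [B [Q < [B [Q < >]] >]]]

5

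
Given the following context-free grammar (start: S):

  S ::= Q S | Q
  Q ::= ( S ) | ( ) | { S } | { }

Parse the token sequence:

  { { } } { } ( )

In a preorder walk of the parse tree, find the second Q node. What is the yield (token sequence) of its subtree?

{ }

[S [Q { [S [Q { }]] }] [S [Q { }] [S [Q ( )]]]]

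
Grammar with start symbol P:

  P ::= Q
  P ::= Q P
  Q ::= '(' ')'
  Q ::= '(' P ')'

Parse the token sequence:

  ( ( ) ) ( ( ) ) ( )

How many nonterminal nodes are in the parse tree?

10

[P [Q ( [P [Q ( )]] )] [P [Q ( [P [Q ( )]] )] [P [Q ( )]]]]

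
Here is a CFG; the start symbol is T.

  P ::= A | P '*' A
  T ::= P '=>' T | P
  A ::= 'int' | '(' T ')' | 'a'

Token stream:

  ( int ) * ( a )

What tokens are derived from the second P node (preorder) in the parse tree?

( int )

[T [P [P [A ( [T [P [A int]]] )]] * [A ( [T [P [A a]]] )]]]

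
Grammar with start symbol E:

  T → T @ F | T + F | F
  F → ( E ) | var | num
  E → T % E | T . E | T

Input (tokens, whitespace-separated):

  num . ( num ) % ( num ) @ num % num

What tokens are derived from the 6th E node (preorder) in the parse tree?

num

[E [T [F num]] . [E [T [F ( [E [T [F num]]] )]] % [E [T [T [F ( [E [T [F num]]] )]] @ [F num]] % [E [T [F num]]]]]]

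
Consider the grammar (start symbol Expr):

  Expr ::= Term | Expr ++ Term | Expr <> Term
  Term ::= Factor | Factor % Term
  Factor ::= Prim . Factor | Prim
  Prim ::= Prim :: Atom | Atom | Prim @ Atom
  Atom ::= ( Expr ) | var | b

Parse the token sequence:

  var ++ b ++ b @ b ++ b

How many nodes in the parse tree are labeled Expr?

[Expr [Expr [Expr [Expr [Term [Factor [Prim [Atom var]]]]] ++ [Term [Factor [Prim [Atom b]]]]] ++ [Term [Factor [Prim [Prim [Atom b]] @ [Atom b]]]]] ++ [Term [Factor [Prim [Atom b]]]]]

4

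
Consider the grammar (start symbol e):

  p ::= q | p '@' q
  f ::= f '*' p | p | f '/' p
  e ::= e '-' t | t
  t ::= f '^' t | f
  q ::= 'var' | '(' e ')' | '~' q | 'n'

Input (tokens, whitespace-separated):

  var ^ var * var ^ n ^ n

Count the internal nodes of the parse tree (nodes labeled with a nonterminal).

20

[e [t [f [p [q var]]] ^ [t [f [f [p [q var]]] * [p [q var]]] ^ [t [f [p [q n]]] ^ [t [f [p [q n]]]]]]]]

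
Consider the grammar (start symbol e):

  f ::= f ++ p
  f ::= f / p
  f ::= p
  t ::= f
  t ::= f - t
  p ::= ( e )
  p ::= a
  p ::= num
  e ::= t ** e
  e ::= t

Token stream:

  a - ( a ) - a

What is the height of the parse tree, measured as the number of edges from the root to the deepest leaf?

9

[e [t [f [p a]] - [t [f [p ( [e [t [f [p a]]]] )]] - [t [f [p a]]]]]]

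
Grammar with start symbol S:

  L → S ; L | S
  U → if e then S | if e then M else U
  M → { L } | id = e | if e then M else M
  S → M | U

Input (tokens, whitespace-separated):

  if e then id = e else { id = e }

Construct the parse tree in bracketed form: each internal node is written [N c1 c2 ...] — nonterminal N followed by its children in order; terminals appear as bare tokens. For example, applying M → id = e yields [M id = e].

S
M
if e then M else M
if e then id = e else M
if e then id = e else { L }
if e then id = e else { S }
if e then id = e else { M }
if e then id = e else { id = e }

[S [M if e then [M id = e] else [M { [L [S [M id = e]]] }]]]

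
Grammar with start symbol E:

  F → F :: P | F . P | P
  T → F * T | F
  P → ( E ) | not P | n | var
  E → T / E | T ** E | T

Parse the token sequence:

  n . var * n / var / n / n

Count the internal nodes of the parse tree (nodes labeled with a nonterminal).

21

[E [T [F [F [P n]] . [P var]] * [T [F [P n]]]] / [E [T [F [P var]]] / [E [T [F [P n]]] / [E [T [F [P n]]]]]]]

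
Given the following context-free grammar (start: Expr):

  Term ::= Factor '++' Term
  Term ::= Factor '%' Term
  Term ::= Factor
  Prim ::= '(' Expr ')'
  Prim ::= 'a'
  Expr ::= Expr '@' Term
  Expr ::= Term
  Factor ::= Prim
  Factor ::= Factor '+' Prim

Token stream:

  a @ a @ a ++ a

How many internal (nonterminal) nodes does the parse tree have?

[Expr [Expr [Expr [Term [Factor [Prim a]]]] @ [Term [Factor [Prim a]]]] @ [Term [Factor [Prim a]] ++ [Term [Factor [Prim a]]]]]

15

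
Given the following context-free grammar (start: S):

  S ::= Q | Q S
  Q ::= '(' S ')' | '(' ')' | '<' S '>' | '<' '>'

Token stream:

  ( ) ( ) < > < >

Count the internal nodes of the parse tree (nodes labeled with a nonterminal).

8

[S [Q ( )] [S [Q ( )] [S [Q < >] [S [Q < >]]]]]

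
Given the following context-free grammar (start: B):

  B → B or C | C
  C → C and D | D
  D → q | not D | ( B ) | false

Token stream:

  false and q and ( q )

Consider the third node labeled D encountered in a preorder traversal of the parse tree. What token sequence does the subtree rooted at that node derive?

( q )

[B [C [C [C [D false]] and [D q]] and [D ( [B [C [D q]]] )]]]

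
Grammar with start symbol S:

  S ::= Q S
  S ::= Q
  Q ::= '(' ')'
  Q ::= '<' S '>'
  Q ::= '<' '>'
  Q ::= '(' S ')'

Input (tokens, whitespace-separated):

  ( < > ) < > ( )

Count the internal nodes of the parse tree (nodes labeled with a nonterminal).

[S [Q ( [S [Q < >]] )] [S [Q < >] [S [Q ( )]]]]

8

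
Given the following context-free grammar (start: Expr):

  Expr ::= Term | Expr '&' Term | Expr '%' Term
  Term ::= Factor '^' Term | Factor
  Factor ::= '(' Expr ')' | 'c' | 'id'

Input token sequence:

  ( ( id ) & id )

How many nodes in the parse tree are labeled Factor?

4

[Expr [Term [Factor ( [Expr [Expr [Term [Factor ( [Expr [Term [Factor id]]] )]]] & [Term [Factor id]]] )]]]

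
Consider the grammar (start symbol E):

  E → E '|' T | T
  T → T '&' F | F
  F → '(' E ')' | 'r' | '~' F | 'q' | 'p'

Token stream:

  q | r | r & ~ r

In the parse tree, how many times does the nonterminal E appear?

3

[E [E [E [T [F q]]] | [T [F r]]] | [T [T [F r]] & [F ~ [F r]]]]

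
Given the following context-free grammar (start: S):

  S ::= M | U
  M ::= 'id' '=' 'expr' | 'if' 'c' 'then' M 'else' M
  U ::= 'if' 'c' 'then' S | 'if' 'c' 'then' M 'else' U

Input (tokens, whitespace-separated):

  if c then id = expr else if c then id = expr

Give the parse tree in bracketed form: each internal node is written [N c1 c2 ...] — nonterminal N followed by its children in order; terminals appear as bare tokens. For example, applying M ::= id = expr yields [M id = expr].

S
U
if c then M else U
if c then id = expr else U
if c then id = expr else if c then S
if c then id = expr else if c then M
if c then id = expr else if c then id = expr

[S [U if c then [M id = expr] else [U if c then [S [M id = expr]]]]]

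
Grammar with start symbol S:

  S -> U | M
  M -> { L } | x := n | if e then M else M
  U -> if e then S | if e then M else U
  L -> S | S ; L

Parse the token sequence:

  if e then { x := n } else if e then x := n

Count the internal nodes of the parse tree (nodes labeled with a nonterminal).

[S [U if e then [M { [L [S [M x := n]]] }] else [U if e then [S [M x := n]]]]]

9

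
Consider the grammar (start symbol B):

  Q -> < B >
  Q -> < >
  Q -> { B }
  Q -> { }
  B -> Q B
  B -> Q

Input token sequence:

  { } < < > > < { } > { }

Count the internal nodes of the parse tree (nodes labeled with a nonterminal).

12

[B [Q { }] [B [Q < [B [Q < >]] >] [B [Q < [B [Q { }]] >] [B [Q { }]]]]]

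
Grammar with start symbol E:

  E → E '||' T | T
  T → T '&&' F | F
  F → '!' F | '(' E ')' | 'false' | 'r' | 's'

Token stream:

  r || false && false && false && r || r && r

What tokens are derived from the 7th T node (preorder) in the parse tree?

r

[E [E [E [T [F r]]] || [T [T [T [T [F false]] && [F false]] && [F false]] && [F r]]] || [T [T [F r]] && [F r]]]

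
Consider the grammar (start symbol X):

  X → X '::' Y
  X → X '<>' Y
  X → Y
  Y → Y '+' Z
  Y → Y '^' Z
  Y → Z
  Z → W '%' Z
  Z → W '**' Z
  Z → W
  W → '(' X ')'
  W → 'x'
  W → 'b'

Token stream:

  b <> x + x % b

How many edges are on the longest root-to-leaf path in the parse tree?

5

[X [X [Y [Z [W b]]]] <> [Y [Y [Z [W x]]] + [Z [W x] % [Z [W b]]]]]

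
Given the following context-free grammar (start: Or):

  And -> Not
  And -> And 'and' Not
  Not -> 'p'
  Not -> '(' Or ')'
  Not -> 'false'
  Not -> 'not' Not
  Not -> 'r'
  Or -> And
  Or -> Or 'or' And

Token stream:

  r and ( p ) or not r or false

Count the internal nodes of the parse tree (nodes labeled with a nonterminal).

[Or [Or [Or [And [And [Not r]] and [Not ( [Or [And [Not p]]] )]]] or [And [Not not [Not r]]]] or [And [Not false]]]

15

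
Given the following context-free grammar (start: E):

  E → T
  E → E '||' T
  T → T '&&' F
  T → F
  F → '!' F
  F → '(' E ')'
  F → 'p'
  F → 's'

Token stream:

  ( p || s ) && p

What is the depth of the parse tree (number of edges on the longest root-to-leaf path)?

8

[E [T [T [F ( [E [E [T [F p]]] || [T [F s]]] )]] && [F p]]]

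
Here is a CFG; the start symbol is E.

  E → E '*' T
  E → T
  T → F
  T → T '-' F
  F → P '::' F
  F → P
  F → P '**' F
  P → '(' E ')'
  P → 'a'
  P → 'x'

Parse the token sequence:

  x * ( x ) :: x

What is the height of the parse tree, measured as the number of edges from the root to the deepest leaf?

8

[E [E [T [F [P x]]]] * [T [F [P ( [E [T [F [P x]]]] )] :: [F [P x]]]]]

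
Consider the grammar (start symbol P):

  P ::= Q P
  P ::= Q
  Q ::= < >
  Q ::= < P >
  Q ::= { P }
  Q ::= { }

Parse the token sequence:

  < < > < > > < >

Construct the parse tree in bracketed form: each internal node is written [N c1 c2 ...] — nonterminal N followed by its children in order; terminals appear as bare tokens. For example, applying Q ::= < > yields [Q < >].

[P [Q < [P [Q < >] [P [Q < >]]] >] [P [Q < >]]]

P
Q P
< P > P
< Q P > P
< < > P > P
< < > Q > P
< < > < > > P
< < > < > > Q
< < > < > > < >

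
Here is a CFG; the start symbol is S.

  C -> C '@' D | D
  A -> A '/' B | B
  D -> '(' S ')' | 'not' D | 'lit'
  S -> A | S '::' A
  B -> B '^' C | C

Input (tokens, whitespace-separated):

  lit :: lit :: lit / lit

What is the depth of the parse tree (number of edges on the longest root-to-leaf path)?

[S [S [S [A [B [C [D lit]]]]] :: [A [B [C [D lit]]]]] :: [A [A [B [C [D lit]]]] / [B [C [D lit]]]]]

7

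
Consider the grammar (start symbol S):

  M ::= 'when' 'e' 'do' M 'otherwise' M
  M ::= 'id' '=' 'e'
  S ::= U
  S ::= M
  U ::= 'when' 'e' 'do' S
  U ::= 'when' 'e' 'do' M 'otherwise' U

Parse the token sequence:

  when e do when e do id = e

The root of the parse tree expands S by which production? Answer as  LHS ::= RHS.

S ::= U

[S [U when e do [S [U when e do [S [M id = e]]]]]]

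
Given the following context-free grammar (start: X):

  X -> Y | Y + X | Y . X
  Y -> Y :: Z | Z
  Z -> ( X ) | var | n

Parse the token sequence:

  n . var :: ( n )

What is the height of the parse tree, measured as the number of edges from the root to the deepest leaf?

7

[X [Y [Z n]] . [X [Y [Y [Z var]] :: [Z ( [X [Y [Z n]]] )]]]]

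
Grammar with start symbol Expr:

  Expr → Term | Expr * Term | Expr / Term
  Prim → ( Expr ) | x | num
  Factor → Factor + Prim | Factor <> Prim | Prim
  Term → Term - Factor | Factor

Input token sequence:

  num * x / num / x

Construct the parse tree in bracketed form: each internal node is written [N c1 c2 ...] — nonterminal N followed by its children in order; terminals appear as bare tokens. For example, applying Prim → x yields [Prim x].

Expr
Expr / Term
Expr / Term / Term
Expr * Term / Term / Term
Term * Term / Term / Term
Factor * Term / Term / Term
Prim * Term / Term / Term
num * Term / Term / Term
num * Factor / Term / Term
num * Prim / Term / Term
num * x / Term / Term
num * x / Factor / Term
num * x / Prim / Term
num * x / num / Term
num * x / num / Factor
num * x / num / Prim
num * x / num / x

[Expr [Expr [Expr [Expr [Term [Factor [Prim num]]]] * [Term [Factor [Prim x]]]] / [Term [Factor [Prim num]]]] / [Term [Factor [Prim x]]]]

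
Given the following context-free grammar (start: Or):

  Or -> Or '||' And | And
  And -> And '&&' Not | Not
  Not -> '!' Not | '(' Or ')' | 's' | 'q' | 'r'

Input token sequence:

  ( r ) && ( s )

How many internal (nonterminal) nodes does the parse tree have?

[Or [And [And [Not ( [Or [And [Not r]]] )]] && [Not ( [Or [And [Not s]]] )]]]

11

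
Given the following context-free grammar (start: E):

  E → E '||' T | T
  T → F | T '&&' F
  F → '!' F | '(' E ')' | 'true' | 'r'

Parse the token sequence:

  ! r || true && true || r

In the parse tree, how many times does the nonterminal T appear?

4

[E [E [E [T [F ! [F r]]]] || [T [T [F true]] && [F true]]] || [T [F r]]]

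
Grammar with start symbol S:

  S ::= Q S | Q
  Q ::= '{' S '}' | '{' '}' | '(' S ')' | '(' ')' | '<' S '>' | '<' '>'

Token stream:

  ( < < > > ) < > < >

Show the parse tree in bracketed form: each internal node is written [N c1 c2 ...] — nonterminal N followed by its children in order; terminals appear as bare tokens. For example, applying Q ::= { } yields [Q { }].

[S [Q ( [S [Q < [S [Q < >]] >]] )] [S [Q < >] [S [Q < >]]]]

S
Q S
( S ) S
( Q ) S
( < S > ) S
( < Q > ) S
( < < > > ) S
( < < > > ) Q S
( < < > > ) < > S
( < < > > ) < > Q
( < < > > ) < > < >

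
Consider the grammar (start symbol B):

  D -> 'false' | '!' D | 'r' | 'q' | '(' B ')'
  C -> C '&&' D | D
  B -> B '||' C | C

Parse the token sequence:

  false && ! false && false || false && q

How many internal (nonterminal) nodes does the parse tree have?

[B [B [C [C [C [D false]] && [D ! [D false]]] && [D false]]] || [C [C [D false]] && [D q]]]

13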